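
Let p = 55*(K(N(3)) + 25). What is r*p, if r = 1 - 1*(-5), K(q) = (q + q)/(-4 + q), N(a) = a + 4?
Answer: 9790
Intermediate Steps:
N(a) = 4 + a
K(q) = 2*q/(-4 + q) (K(q) = (2*q)/(-4 + q) = 2*q/(-4 + q))
p = 4895/3 (p = 55*(2*(4 + 3)/(-4 + (4 + 3)) + 25) = 55*(2*7/(-4 + 7) + 25) = 55*(2*7/3 + 25) = 55*(2*7*(⅓) + 25) = 55*(14/3 + 25) = 55*(89/3) = 4895/3 ≈ 1631.7)
r = 6 (r = 1 + 5 = 6)
r*p = 6*(4895/3) = 9790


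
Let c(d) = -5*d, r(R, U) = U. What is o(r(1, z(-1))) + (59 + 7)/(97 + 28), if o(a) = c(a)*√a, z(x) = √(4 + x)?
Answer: 66/125 - 5*3^(¾) ≈ -10.870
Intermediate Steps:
o(a) = -5*a^(3/2) (o(a) = (-5*a)*√a = -5*a^(3/2))
o(r(1, z(-1))) + (59 + 7)/(97 + 28) = -5*(4 - 1)^(¾) + (59 + 7)/(97 + 28) = -5*3^(¾) + 66/125 = 66/125 - 5*3^(¾)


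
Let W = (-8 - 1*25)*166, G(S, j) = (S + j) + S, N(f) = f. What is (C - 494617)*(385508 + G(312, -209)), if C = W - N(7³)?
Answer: -193130534274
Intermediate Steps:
G(S, j) = j + 2*S
W = -5478 (W = (-8 - 25)*166 = -33*166 = -5478)
C = -5821 (C = -5478 - 1*7³ = -5478 - 1*343 = -5478 - 343 = -5821)
(C - 494617)*(385508 + G(312, -209)) = (-5821 - 494617)*(385508 + (-209 + 2*312)) = -500438*(385508 + (-209 + 624)) = -500438*(385508 + 415) = -500438*385923 = -193130534274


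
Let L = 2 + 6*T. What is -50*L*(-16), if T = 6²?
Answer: 174400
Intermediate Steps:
T = 36
L = 218 (L = 2 + 6*36 = 2 + 216 = 218)
-50*L*(-16) = -50*218*(-16) = -10900*(-16) = 174400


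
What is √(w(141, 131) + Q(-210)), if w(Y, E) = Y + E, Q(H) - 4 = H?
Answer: √66 ≈ 8.1240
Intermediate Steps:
Q(H) = 4 + H
w(Y, E) = E + Y
√(w(141, 131) + Q(-210)) = √((131 + 141) + (4 - 210)) = √(272 - 206) = √66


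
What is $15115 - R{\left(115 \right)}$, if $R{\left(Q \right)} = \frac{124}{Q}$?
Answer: $\frac{1738101}{115} \approx 15114.0$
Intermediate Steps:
$15115 - R{\left(115 \right)} = 15115 - \frac{124}{115} = \frac{1738101}{115}$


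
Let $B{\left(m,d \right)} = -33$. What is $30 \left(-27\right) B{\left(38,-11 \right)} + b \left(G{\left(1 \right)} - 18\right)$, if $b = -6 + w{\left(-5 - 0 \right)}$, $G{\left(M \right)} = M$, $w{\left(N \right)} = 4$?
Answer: $26764$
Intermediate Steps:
$b = -2$ ($b = -6 + 4 = -2$)
$30 \left(-27\right) B{\left(38,-11 \right)} + b \left(G{\left(1 \right)} - 18\right) = 30 \left(-27\right) \left(-33\right) - 2 \left(1 - 18\right) = \left(-810\right) \left(-33\right) - -34 = 26730 + 34 = 26764$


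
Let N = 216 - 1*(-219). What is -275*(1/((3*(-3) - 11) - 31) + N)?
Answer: -6100600/51 ≈ -1.1962e+5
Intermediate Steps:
N = 435 (N = 216 + 219 = 435)
-275*(1/((3*(-3) - 11) - 31) + N) = -275*(1/((3*(-3) - 11) - 31) + 435) = -275*(1/((-9 - 11) - 31) + 435) = -275*(1/(-20 - 31) + 435) = -275*(1/(-51) + 435) = -275*(-1/51 + 435) = -275*22184/51 = -6100600/51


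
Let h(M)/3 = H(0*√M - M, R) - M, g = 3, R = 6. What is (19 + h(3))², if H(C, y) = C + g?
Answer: 100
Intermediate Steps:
H(C, y) = 3 + C (H(C, y) = C + 3 = 3 + C)
h(M) = 9 - 6*M (h(M) = 3*((3 + (0*√M - M)) - M) = 3*((3 + (0 - M)) - M) = 3*((3 - M) - M) = 3*(3 - 2*M) = 9 - 6*M)
(19 + h(3))² = (19 + (9 - 6*3))² = (19 + (9 - 18))² = (19 - 9)² = 10² = 100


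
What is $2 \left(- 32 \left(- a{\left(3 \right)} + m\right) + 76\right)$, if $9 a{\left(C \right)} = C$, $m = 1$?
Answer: $\frac{328}{3} \approx 109.33$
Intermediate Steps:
$a{\left(C \right)} = \frac{C}{9}$
$2 \left(- 32 \left(- a{\left(3 \right)} + m\right) + 76\right) = 2 \left(- 32 \left(- \frac{3}{9} + 1\right) + 76\right) = 2 \left(- 32 \left(\left(-1\right) \frac{1}{3} + 1\right) + 76\right) = 2 \left(- 32 \left(- \frac{1}{3} + 1\right) + 76\right) = 2 \left(\left(-32\right) \frac{2}{3} + 76\right) = 2 \left(- \frac{64}{3} + 76\right) = 2 \cdot \frac{164}{3} = \frac{328}{3}$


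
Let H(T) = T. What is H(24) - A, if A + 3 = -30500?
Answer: 30527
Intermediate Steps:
A = -30503 (A = -3 - 30500 = -30503)
H(24) - A = 24 - 1*(-30503) = 24 + 30503 = 30527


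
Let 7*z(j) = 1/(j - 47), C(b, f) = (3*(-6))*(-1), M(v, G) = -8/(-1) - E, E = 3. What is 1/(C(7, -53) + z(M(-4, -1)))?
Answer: 294/5291 ≈ 0.055566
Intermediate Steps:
M(v, G) = 5 (M(v, G) = -8/(-1) - 1*3 = -8*(-1) - 3 = 8 - 3 = 5)
C(b, f) = 18 (C(b, f) = -18*(-1) = 18)
z(j) = 1/(7*(-47 + j)) (z(j) = 1/(7*(j - 47)) = 1/(7*(-47 + j)))
1/(C(7, -53) + z(M(-4, -1))) = 1/(18 + 1/(7*(-47 + 5))) = 1/(18 + (⅐)/(-42)) = 1/(18 + (⅐)*(-1/42)) = 1/(18 - 1/294) = 1/(5291/294) = 294/5291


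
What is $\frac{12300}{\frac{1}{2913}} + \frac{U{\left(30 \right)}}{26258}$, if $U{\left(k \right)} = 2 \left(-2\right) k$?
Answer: $\frac{470410757040}{13129} \approx 3.583 \cdot 10^{7}$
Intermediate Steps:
$U{\left(k \right)} = - 4 k$
$\frac{12300}{\frac{1}{2913}} + \frac{U{\left(30 \right)}}{26258} = \frac{12300}{\frac{1}{2913}} + \frac{\left(-4\right) 30}{26258} = 12300 \frac{1}{\frac{1}{2913}} - \frac{60}{13129} = 12300 \cdot 2913 - \frac{60}{13129} = 35829900 - \frac{60}{13129} = \frac{470410757040}{13129}$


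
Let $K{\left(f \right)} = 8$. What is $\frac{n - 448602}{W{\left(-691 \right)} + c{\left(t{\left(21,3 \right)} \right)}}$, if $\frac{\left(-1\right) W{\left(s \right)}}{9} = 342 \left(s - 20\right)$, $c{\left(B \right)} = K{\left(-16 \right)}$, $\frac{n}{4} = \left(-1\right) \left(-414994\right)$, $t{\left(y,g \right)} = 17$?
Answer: $\frac{605687}{1094233} \approx 0.55353$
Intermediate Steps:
$n = 1659976$ ($n = 4 \left(\left(-1\right) \left(-414994\right)\right) = 4 \cdot 414994 = 1659976$)
$c{\left(B \right)} = 8$
$W{\left(s \right)} = 61560 - 3078 s$ ($W{\left(s \right)} = - 9 \cdot 342 \left(s - 20\right) = - 9 \cdot 342 \left(-20 + s\right) = - 9 \left(-6840 + 342 s\right) = 61560 - 3078 s$)
$\frac{n - 448602}{W{\left(-691 \right)} + c{\left(t{\left(21,3 \right)} \right)}} = \frac{1659976 - 448602}{\left(61560 - -2126898\right) + 8} = \frac{1211374}{\left(61560 + 2126898\right) + 8} = \frac{1211374}{2188458 + 8} = \frac{1211374}{2188466} = 1211374 \cdot \frac{1}{2188466} = \frac{605687}{1094233}$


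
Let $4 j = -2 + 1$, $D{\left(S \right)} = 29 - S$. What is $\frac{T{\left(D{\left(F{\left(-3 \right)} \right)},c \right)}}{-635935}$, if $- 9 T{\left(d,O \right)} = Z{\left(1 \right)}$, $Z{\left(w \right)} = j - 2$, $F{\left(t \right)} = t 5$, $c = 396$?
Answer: $- \frac{1}{2543740} \approx -3.9312 \cdot 10^{-7}$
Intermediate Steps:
$F{\left(t \right)} = 5 t$
$j = - \frac{1}{4}$ ($j = \frac{-2 + 1}{4} = \frac{1}{4} \left(-1\right) = - \frac{1}{4} \approx -0.25$)
$Z{\left(w \right)} = - \frac{9}{4}$ ($Z{\left(w \right)} = - \frac{1}{4} - 2 = - \frac{9}{4}$)
$T{\left(d,O \right)} = \frac{1}{4}$ ($T{\left(d,O \right)} = \left(- \frac{1}{9}\right) \left(- \frac{9}{4}\right) = \frac{1}{4}$)
$\frac{T{\left(D{\left(F{\left(-3 \right)} \right)},c \right)}}{-635935} = \frac{1}{4 \left(-635935\right)} = \frac{1}{4} \left(- \frac{1}{635935}\right) = - \frac{1}{2543740}$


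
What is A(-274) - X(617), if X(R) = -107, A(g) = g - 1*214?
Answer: -381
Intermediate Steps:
A(g) = -214 + g (A(g) = g - 214 = -214 + g)
A(-274) - X(617) = (-214 - 274) - 1*(-107) = -488 + 107 = -381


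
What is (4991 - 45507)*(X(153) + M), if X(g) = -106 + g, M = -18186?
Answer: 734919724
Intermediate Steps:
(4991 - 45507)*(X(153) + M) = (4991 - 45507)*((-106 + 153) - 18186) = -40516*(47 - 18186) = -40516*(-18139) = 734919724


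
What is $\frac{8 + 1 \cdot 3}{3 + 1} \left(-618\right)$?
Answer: $- \frac{3399}{2} \approx -1699.5$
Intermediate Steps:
$\frac{8 + 1 \cdot 3}{3 + 1} \left(-618\right) = \frac{8 + 3}{4} \left(-618\right) = 11 \cdot \frac{1}{4} \left(-618\right) = \frac{11}{4} \left(-618\right) = - \frac{3399}{2}$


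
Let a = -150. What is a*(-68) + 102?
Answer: 10302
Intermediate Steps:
a*(-68) + 102 = -150*(-68) + 102 = 10200 + 102 = 10302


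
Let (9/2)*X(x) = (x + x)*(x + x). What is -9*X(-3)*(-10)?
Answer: 720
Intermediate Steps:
X(x) = 8*x²/9 (X(x) = 2*((x + x)*(x + x))/9 = 2*((2*x)*(2*x))/9 = 2*(4*x²)/9 = 8*x²/9)
-9*X(-3)*(-10) = -8*(-3)²*(-10) = -8*9*(-10) = -9*8*(-10) = -72*(-10) = 720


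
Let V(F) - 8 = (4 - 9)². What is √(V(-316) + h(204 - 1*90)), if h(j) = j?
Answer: 7*√3 ≈ 12.124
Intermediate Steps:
V(F) = 33 (V(F) = 8 + (4 - 9)² = 8 + (-5)² = 8 + 25 = 33)
√(V(-316) + h(204 - 1*90)) = √(33 + (204 - 1*90)) = √(33 + (204 - 90)) = √(33 + 114) = √147 = 7*√3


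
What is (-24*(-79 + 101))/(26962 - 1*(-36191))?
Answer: -176/21051 ≈ -0.0083607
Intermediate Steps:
(-24*(-79 + 101))/(26962 - 1*(-36191)) = (-24*22)/(26962 + 36191) = -528/63153 = -528*1/63153 = -176/21051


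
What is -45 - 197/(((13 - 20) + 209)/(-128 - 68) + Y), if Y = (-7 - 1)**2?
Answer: -297001/6171 ≈ -48.128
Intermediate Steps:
Y = 64 (Y = (-8)**2 = 64)
-45 - 197/(((13 - 20) + 209)/(-128 - 68) + Y) = -45 - 197/(((13 - 20) + 209)/(-128 - 68) + 64) = -45 - 197/((-7 + 209)/(-196) + 64) = -45 - 197/(202*(-1/196) + 64) = -45 - 197/(-101/98 + 64) = -45 - 197/(6171/98) = -45 + (98/6171)*(-197) = -45 - 19306/6171 = -297001/6171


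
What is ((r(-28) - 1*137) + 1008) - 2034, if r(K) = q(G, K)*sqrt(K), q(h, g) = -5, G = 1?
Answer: -1163 - 10*I*sqrt(7) ≈ -1163.0 - 26.458*I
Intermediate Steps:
r(K) = -5*sqrt(K)
((r(-28) - 1*137) + 1008) - 2034 = ((-10*I*sqrt(7) - 1*137) + 1008) - 2034 = ((-10*I*sqrt(7) - 137) + 1008) - 2034 = ((-137 - 10*I*sqrt(7)) + 1008) - 2034 = (871 - 10*I*sqrt(7)) - 2034 = -1163 - 10*I*sqrt(7)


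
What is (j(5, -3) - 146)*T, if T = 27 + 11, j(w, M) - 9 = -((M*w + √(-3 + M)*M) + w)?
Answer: -4826 + 114*I*√6 ≈ -4826.0 + 279.24*I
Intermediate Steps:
j(w, M) = 9 - w - M*w - M*√(-3 + M) (j(w, M) = 9 - ((M*w + √(-3 + M)*M) + w) = 9 - ((M*w + M*√(-3 + M)) + w) = 9 - (w + M*w + M*√(-3 + M)) = 9 + (-w - M*w - M*√(-3 + M)) = 9 - w - M*w - M*√(-3 + M))
T = 38
(j(5, -3) - 146)*T = ((9 - 1*5 - 1*(-3)*5 - 1*(-3)*√(-3 - 3)) - 146)*38 = ((9 - 5 + 15 - 1*(-3)*√(-6)) - 146)*38 = ((9 - 5 + 15 - 1*(-3)*I*√6) - 146)*38 = ((9 - 5 + 15 + 3*I*√6) - 146)*38 = ((19 + 3*I*√6) - 146)*38 = (-127 + 3*I*√6)*38 = -4826 + 114*I*√6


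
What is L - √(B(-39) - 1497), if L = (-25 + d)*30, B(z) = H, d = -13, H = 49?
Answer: -1140 - 2*I*√362 ≈ -1140.0 - 38.053*I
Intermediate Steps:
B(z) = 49
L = -1140 (L = (-25 - 13)*30 = -38*30 = -1140)
L - √(B(-39) - 1497) = -1140 - √(49 - 1497) = -1140 - √(-1448) = -1140 - 2*I*√362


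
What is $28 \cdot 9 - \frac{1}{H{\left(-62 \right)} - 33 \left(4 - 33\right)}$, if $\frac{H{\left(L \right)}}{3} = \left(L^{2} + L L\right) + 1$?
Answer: $\frac{6054047}{24024} \approx 252.0$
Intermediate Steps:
$H{\left(L \right)} = 3 + 6 L^{2}$ ($H{\left(L \right)} = 3 \left(\left(L^{2} + L L\right) + 1\right) = 3 \left(\left(L^{2} + L^{2}\right) + 1\right) = 3 \left(2 L^{2} + 1\right) = 3 \left(1 + 2 L^{2}\right) = 3 + 6 L^{2}$)
$28 \cdot 9 - \frac{1}{H{\left(-62 \right)} - 33 \left(4 - 33\right)} = 28 \cdot 9 - \frac{1}{\left(3 + 6 \left(-62\right)^{2}\right) - 33 \left(4 - 33\right)} = 252 - \frac{1}{\left(3 + 6 \cdot 3844\right) - -957} = 252 - \frac{1}{\left(3 + 23064\right) + 957} = 252 - \frac{1}{23067 + 957} = 252 - \frac{1}{24024} = \frac{6054047}{24024}$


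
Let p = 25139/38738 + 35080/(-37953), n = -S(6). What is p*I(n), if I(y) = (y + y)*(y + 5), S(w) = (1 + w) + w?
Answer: -42102171592/735111657 ≈ -57.273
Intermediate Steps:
S(w) = 1 + 2*w
n = -13 (n = -(1 + 2*6) = -(1 + 12) = -1*13 = -13)
p = -404828573/1470223314 (p = 25139*(1/38738) + 35080*(-1/37953) = 25139/38738 - 35080/37953 = -404828573/1470223314 ≈ -0.27535)
I(y) = 2*y*(5 + y) (I(y) = (2*y)*(5 + y) = 2*y*(5 + y))
p*I(n) = -404828573*(-13)*(5 - 13)/735111657 = -404828573*(-13)*(-8)/735111657 = -404828573/1470223314*208 = -42102171592/735111657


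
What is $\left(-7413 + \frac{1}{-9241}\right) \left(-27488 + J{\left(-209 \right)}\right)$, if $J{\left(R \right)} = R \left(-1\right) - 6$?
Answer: $\frac{1869118925190}{9241} \approx 2.0226 \cdot 10^{8}$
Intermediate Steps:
$J{\left(R \right)} = -6 - R$ ($J{\left(R \right)} = - R - 6 = -6 - R$)
$\left(-7413 + \frac{1}{-9241}\right) \left(-27488 + J{\left(-209 \right)}\right) = \left(-7413 + \frac{1}{-9241}\right) \left(-27488 - -203\right) = \left(-7413 - \frac{1}{9241}\right) \left(-27488 + \left(-6 + 209\right)\right) = - \frac{68503534 \left(-27488 + 203\right)}{9241} = \left(- \frac{68503534}{9241}\right) \left(-27285\right) = \frac{1869118925190}{9241}$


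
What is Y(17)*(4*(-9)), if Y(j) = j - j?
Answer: 0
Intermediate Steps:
Y(j) = 0
Y(17)*(4*(-9)) = 0*(4*(-9)) = 0*(-36) = 0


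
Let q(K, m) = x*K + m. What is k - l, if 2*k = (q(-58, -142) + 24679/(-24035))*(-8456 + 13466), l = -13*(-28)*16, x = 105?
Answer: -3264487229/209 ≈ -1.5620e+7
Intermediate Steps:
l = 5824 (l = 364*16 = 5824)
q(K, m) = m + 105*K (q(K, m) = 105*K + m = m + 105*K)
k = -3263270013/209 (k = (((-142 + 105*(-58)) + 24679/(-24035))*(-8456 + 13466))/2 = (((-142 - 6090) + 24679*(-1/24035))*5010)/2 = ((-6232 - 1073/1045)*5010)/2 = (-6513513/1045*5010)/2 = (½)*(-6526540026/209) = -3263270013/209 ≈ -1.5614e+7)
k - l = -3263270013/209 - 1*5824 = -3263270013/209 - 5824 = -3264487229/209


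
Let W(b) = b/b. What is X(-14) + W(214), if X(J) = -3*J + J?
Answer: 29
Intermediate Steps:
W(b) = 1
X(J) = -2*J
X(-14) + W(214) = -2*(-14) + 1 = 28 + 1 = 29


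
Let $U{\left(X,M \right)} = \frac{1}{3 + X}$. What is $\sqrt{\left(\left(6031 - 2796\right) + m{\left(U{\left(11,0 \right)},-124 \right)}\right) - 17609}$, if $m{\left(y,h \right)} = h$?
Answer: $i \sqrt{14498} \approx 120.41 i$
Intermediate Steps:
$\sqrt{\left(\left(6031 - 2796\right) + m{\left(U{\left(11,0 \right)},-124 \right)}\right) - 17609} = \sqrt{\left(\left(6031 - 2796\right) - 124\right) - 17609} = \sqrt{\left(3235 - 124\right) - 17609} = \sqrt{3111 - 17609} = \sqrt{-14498} = i \sqrt{14498}$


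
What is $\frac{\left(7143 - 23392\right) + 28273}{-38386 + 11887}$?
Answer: $- \frac{4008}{8833} \approx -0.45375$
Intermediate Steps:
$\frac{\left(7143 - 23392\right) + 28273}{-38386 + 11887} = \frac{-16249 + 28273}{-26499} = 12024 \left(- \frac{1}{26499}\right) = - \frac{4008}{8833}$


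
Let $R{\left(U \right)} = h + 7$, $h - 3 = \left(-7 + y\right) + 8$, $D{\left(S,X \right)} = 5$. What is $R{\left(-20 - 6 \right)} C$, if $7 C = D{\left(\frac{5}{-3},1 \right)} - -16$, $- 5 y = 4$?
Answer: $\frac{153}{5} \approx 30.6$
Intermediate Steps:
$y = - \frac{4}{5}$ ($y = \left(- \frac{1}{5}\right) 4 = - \frac{4}{5} \approx -0.8$)
$h = \frac{16}{5}$ ($h = 3 + \left(\left(-7 - \frac{4}{5}\right) + 8\right) = 3 + \left(- \frac{39}{5} + 8\right) = 3 + \frac{1}{5} = \frac{16}{5} \approx 3.2$)
$C = 3$ ($C = \frac{5 - -16}{7} = \frac{5 + 16}{7} = \frac{1}{7} \cdot 21 = 3$)
$R{\left(U \right)} = \frac{51}{5}$ ($R{\left(U \right)} = \frac{16}{5} + 7 = \frac{51}{5}$)
$R{\left(-20 - 6 \right)} C = \frac{51}{5} \cdot 3 = \frac{153}{5}$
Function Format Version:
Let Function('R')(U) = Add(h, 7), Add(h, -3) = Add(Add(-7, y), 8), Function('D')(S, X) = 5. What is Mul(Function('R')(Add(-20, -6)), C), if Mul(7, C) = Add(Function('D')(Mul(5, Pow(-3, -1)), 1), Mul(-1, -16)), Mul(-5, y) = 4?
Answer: Rational(153, 5) ≈ 30.600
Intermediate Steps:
y = Rational(-4, 5) (y = Mul(Rational(-1, 5), 4) = Rational(-4, 5) ≈ -0.80000)
h = Rational(16, 5) (h = Add(3, Add(Add(-7, Rational(-4, 5)), 8)) = Add(3, Add(Rational(-39, 5), 8)) = Add(3, Rational(1, 5)) = Rational(16, 5) ≈ 3.2000)
C = 3 (C = Mul(Rational(1, 7), Add(5, Mul(-1, -16))) = Mul(Rational(1, 7), Add(5, 16)) = Mul(Rational(1, 7), 21) = 3)
Function('R')(U) = Rational(51, 5) (Function('R')(U) = Add(Rational(16, 5), 7) = Rational(51, 5))
Mul(Function('R')(Add(-20, -6)), C) = Mul(Rational(51, 5), 3) = Rational(153, 5)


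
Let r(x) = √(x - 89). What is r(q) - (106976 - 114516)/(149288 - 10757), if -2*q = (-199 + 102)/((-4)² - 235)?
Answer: 7540/138531 + I*√17116602/438 ≈ 0.054428 + 9.4457*I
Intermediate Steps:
q = -97/438 (q = -(-199 + 102)/(2*((-4)² - 235)) = -(-97)/(2*(16 - 235)) = -(-97)/(2*(-219)) = -(-97)*(-1)/(2*219) = -½*97/219 = -97/438 ≈ -0.22146)
r(x) = √(-89 + x)
r(q) - (106976 - 114516)/(149288 - 10757) = √(-89 - 97/438) - (106976 - 114516)/(149288 - 10757) = √(-39079/438) - (-7540)/138531 = I*√17116602/438 - (-7540)/138531 = I*√17116602/438 - 1*(-7540/138531) = I*√17116602/438 + 7540/138531 = 7540/138531 + I*√17116602/438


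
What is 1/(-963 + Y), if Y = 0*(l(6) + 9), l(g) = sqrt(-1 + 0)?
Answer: -1/963 ≈ -0.0010384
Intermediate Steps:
l(g) = I (l(g) = sqrt(-1) = I)
Y = 0 (Y = 0*(I + 9) = 0*(9 + I) = 0)
1/(-963 + Y) = 1/(-963 + 0) = 1/(-963) = -1/963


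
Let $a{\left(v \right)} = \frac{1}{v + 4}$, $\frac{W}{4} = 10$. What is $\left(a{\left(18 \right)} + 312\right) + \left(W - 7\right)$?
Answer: $\frac{7591}{22} \approx 345.05$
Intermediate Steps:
$W = 40$ ($W = 4 \cdot 10 = 40$)
$a{\left(v \right)} = \frac{1}{4 + v}$
$\left(a{\left(18 \right)} + 312\right) + \left(W - 7\right) = \left(\frac{1}{4 + 18} + 312\right) + \left(40 - 7\right) = \left(\frac{1}{22} + 312\right) + \left(40 - 7\right) = \left(\frac{1}{22} + 312\right) + 33 = \frac{6865}{22} + 33 = \frac{7591}{22}$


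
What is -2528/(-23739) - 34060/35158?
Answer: -359835458/417307881 ≈ -0.86228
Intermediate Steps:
-2528/(-23739) - 34060/35158 = -2528*(-1/23739) - 34060*1/35158 = 2528/23739 - 17030/17579 = -359835458/417307881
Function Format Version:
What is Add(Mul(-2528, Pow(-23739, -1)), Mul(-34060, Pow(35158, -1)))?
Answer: Rational(-359835458, 417307881) ≈ -0.86228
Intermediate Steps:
Add(Mul(-2528, Pow(-23739, -1)), Mul(-34060, Pow(35158, -1))) = Add(Mul(-2528, Rational(-1, 23739)), Mul(-34060, Rational(1, 35158))) = Add(Rational(2528, 23739), Rational(-17030, 17579)) = Rational(-359835458, 417307881)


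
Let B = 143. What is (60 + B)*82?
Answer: 16646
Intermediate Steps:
(60 + B)*82 = (60 + 143)*82 = 203*82 = 16646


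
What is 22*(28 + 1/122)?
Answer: 37587/61 ≈ 616.18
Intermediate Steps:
22*(28 + 1/122) = 22*(3417/122) = 37587/61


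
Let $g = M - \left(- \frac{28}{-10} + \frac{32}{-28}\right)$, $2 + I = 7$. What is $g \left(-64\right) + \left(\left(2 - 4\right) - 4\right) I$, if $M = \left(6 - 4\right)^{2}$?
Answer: $- \frac{6298}{35} \approx -179.94$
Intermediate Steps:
$I = 5$ ($I = -2 + 7 = 5$)
$M = 4$ ($M = 2^{2} = 4$)
$g = \frac{82}{35}$ ($g = 4 - \left(- \frac{28}{-10} + \frac{32}{-28}\right) = 4 - \left(\left(-28\right) \left(- \frac{1}{10}\right) + 32 \left(- \frac{1}{28}\right)\right) = 4 - \left(\frac{14}{5} - \frac{8}{7}\right) = 4 - \frac{58}{35} = \frac{82}{35} \approx 2.3429$)
$g \left(-64\right) + \left(\left(2 - 4\right) - 4\right) I = \frac{82}{35} \left(-64\right) + \left(\left(2 - 4\right) - 4\right) 5 = - \frac{5248}{35} + \left(\left(2 - 4\right) - 4\right) 5 = - \frac{5248}{35} + \left(-2 - 4\right) 5 = - \frac{5248}{35} - 30 = - \frac{6298}{35}$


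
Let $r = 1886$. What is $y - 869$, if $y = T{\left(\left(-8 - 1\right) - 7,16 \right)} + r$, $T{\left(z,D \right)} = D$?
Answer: $1033$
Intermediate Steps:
$y = 1902$ ($y = 16 + 1886 = 1902$)
$y - 869 = 1902 - 869 = 1033$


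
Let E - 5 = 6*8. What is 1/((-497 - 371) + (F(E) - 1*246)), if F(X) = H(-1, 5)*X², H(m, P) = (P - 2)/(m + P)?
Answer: 4/3971 ≈ 0.0010073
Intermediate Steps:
E = 53 (E = 5 + 6*8 = 5 + 48 = 53)
H(m, P) = (-2 + P)/(P + m)
F(X) = 3*X²/4 (F(X) = ((-2 + 5)/(5 - 1))*X² = (3/4)*X² = ((¼)*3)*X² = 3*X²/4)
1/((-497 - 371) + (F(E) - 1*246)) = 1/((-497 - 371) + ((¾)*53² - 1*246)) = 1/(-868 + ((¾)*2809 - 246)) = 1/(-868 + (8427/4 - 246)) = 1/(-868 + 7443/4) = 1/(3971/4) = 4/3971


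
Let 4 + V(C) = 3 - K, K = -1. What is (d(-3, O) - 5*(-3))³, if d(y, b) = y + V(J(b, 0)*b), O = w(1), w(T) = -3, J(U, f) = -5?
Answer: 1728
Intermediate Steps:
O = -3
V(C) = 0 (V(C) = -4 + (3 - 1*(-1)) = -4 + (3 + 1) = -4 + 4 = 0)
d(y, b) = y (d(y, b) = y + 0 = y)
(d(-3, O) - 5*(-3))³ = (-3 - 5*(-3))³ = (-3 + 15)³ = 12³ = 1728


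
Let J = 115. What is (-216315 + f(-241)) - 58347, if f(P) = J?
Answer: -274547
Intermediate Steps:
f(P) = 115
(-216315 + f(-241)) - 58347 = (-216315 + 115) - 58347 = -216200 - 58347 = -274547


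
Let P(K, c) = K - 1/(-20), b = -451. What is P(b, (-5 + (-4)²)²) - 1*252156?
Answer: -5052139/20 ≈ -2.5261e+5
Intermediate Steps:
P(K, c) = 1/20 + K (P(K, c) = K - 1*(-1/20) = K + 1/20 = 1/20 + K)
P(b, (-5 + (-4)²)²) - 1*252156 = (1/20 - 451) - 1*252156 = -9019/20 - 252156 = -5052139/20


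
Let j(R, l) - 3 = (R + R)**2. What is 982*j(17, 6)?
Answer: 1138138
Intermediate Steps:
j(R, l) = 3 + 4*R**2 (j(R, l) = 3 + (R + R)**2 = 3 + (2*R)**2 = 3 + 4*R**2)
982*j(17, 6) = 982*(3 + 4*17**2) = 982*(3 + 4*289) = 982*(3 + 1156) = 982*1159 = 1138138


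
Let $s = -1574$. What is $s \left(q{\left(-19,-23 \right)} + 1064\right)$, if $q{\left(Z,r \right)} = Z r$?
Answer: $-2362574$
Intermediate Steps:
$s \left(q{\left(-19,-23 \right)} + 1064\right) = - 1574 \left(\left(-19\right) \left(-23\right) + 1064\right) = - 1574 \left(437 + 1064\right) = \left(-1574\right) 1501 = -2362574$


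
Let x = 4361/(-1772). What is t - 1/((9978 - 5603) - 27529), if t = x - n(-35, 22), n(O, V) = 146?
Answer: -3045595235/20514444 ≈ -148.46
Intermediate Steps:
x = -4361/1772 (x = 4361*(-1/1772) = -4361/1772 ≈ -2.4611)
t = -263073/1772 (t = -4361/1772 - 1*146 = -4361/1772 - 146 = -263073/1772 ≈ -148.46)
t - 1/((9978 - 5603) - 27529) = -263073/1772 - 1/((9978 - 5603) - 27529) = -263073/1772 - 1/(4375 - 27529) = -263073/1772 - 1/(-23154) = -263073/1772 - 1*(-1/23154) = -263073/1772 + 1/23154 = -3045595235/20514444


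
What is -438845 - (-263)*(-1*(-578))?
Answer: -286831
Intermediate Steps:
-438845 - (-263)*(-1*(-578)) = -438845 - (-263)*578 = -438845 - 1*(-152014) = -438845 + 152014 = -286831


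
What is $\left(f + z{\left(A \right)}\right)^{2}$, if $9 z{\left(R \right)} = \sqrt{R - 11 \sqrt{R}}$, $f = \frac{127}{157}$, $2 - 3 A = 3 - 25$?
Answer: $\frac{\left(1143 + 157 \sqrt{2} \sqrt{4 - 11 \sqrt{2}}\right)^{2}}{1996569} \approx 0.36901 + 0.86421 i$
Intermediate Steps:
$A = 8$ ($A = \frac{2}{3} - \frac{3 - 25}{3} = \frac{2}{3} - - \frac{22}{3} = \frac{2}{3} + \frac{22}{3} = 8$)
$f = \frac{127}{157}$ ($f = 127 \cdot \frac{1}{157} = \frac{127}{157} \approx 0.80892$)
$z{\left(R \right)} = \frac{\sqrt{R - 11 \sqrt{R}}}{9}$
$\left(f + z{\left(A \right)}\right)^{2} = \left(\frac{127}{157} + \frac{\sqrt{8 - 11 \sqrt{8}}}{9}\right)^{2} = \left(\frac{127}{157} + \frac{\sqrt{8 - 11 \cdot 2 \sqrt{2}}}{9}\right)^{2} = \left(\frac{127}{157} + \frac{\sqrt{8 - 22 \sqrt{2}}}{9}\right)^{2}$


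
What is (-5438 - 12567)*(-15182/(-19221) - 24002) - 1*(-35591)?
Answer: 8306881410911/19221 ≈ 4.3218e+8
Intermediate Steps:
(-5438 - 12567)*(-15182/(-19221) - 24002) - 1*(-35591) = -18005*(-15182*(-1/19221) - 24002) + 35591 = -18005*(15182/19221 - 24002) + 35591 = -18005*(-461327260/19221) + 35591 = 8306197316300/19221 + 35591 = 8306881410911/19221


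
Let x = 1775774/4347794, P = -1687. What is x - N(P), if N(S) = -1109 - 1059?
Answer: 428536053/197627 ≈ 2168.4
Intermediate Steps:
x = 80717/197627 (x = 1775774*(1/4347794) = 80717/197627 ≈ 0.40843)
N(S) = -2168
x - N(P) = 80717/197627 - 1*(-2168) = 80717/197627 + 2168 = 428536053/197627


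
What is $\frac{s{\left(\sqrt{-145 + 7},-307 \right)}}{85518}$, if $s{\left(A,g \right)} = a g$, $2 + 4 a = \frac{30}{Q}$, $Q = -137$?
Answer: $\frac{11666}{5857983} \approx 0.0019915$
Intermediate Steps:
$a = - \frac{76}{137}$ ($a = - \frac{1}{2} + \frac{30 \frac{1}{-137}}{4} = - \frac{1}{2} + \frac{30 \left(- \frac{1}{137}\right)}{4} = - \frac{1}{2} + \frac{1}{4} \left(- \frac{30}{137}\right) = - \frac{1}{2} - \frac{15}{274} = - \frac{76}{137} \approx -0.55474$)
$s{\left(A,g \right)} = - \frac{76 g}{137}$
$\frac{s{\left(\sqrt{-145 + 7},-307 \right)}}{85518} = \frac{\left(- \frac{76}{137}\right) \left(-307\right)}{85518} = \frac{23332}{137} \cdot \frac{1}{85518} = \frac{11666}{5857983}$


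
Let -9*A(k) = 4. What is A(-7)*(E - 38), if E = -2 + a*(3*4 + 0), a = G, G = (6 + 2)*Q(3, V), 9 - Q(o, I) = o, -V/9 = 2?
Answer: -2144/9 ≈ -238.22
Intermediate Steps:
V = -18 (V = -9*2 = -18)
Q(o, I) = 9 - o
A(k) = -4/9 (A(k) = -⅑*4 = -4/9)
G = 48 (G = (6 + 2)*(9 - 1*3) = 8*(9 - 3) = 8*6 = 48)
a = 48
E = 574 (E = -2 + 48*(3*4 + 0) = -2 + 48*(12 + 0) = -2 + 48*12 = -2 + 576 = 574)
A(-7)*(E - 38) = -4*(574 - 38)/9 = -4/9*536 = -2144/9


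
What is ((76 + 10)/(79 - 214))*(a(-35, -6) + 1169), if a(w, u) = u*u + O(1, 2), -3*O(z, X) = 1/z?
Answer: -310804/405 ≈ -767.42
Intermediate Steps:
O(z, X) = -1/(3*z)
a(w, u) = -1/3 + u**2 (a(w, u) = u*u - 1/3/1 = u**2 - 1/3*1 = u**2 - 1/3 = -1/3 + u**2)
((76 + 10)/(79 - 214))*(a(-35, -6) + 1169) = ((76 + 10)/(79 - 214))*((-1/3 + (-6)**2) + 1169) = (86/(-135))*((-1/3 + 36) + 1169) = (86*(-1/135))*(107/3 + 1169) = -86/135*3614/3 = -310804/405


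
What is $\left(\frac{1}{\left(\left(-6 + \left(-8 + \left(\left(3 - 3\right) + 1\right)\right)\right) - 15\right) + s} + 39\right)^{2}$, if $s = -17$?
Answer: $\frac{3076516}{2025} \approx 1519.3$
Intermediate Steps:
$\left(\frac{1}{\left(\left(-6 + \left(-8 + \left(\left(3 - 3\right) + 1\right)\right)\right) - 15\right) + s} + 39\right)^{2} = \left(\frac{1}{\left(\left(-6 + \left(-8 + \left(\left(3 - 3\right) + 1\right)\right)\right) - 15\right) - 17} + 39\right)^{2} = \left(\frac{1}{\left(\left(-6 + \left(-8 + \left(0 + 1\right)\right)\right) - 15\right) - 17} + 39\right)^{2} = \left(\frac{1}{\left(\left(-6 + \left(-8 + 1\right)\right) - 15\right) - 17} + 39\right)^{2} = \left(\frac{1}{\left(\left(-6 - 7\right) - 15\right) - 17} + 39\right)^{2} = \left(\frac{1}{\left(-13 - 15\right) - 17} + 39\right)^{2} = \left(\frac{1}{-28 - 17} + 39\right)^{2} = \left(\frac{1}{-45} + 39\right)^{2} = \left(- \frac{1}{45} + 39\right)^{2} = \left(\frac{1754}{45}\right)^{2} = \frac{3076516}{2025}$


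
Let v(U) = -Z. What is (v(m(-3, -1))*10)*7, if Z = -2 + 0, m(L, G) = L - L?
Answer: 140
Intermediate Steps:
m(L, G) = 0
Z = -2
v(U) = 2 (v(U) = -1*(-2) = 2)
(v(m(-3, -1))*10)*7 = (2*10)*7 = 20*7 = 140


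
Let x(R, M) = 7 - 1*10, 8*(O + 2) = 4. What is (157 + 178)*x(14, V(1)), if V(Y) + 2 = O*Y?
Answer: -1005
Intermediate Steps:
O = -3/2 (O = -2 + (⅛)*4 = -2 + ½ = -3/2 ≈ -1.5000)
V(Y) = -2 - 3*Y/2
x(R, M) = -3 (x(R, M) = 7 - 10 = -3)
(157 + 178)*x(14, V(1)) = (157 + 178)*(-3) = 335*(-3) = -1005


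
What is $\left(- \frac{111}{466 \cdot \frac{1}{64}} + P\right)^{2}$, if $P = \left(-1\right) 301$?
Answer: $\frac{5429479225}{54289} \approx 1.0001 \cdot 10^{5}$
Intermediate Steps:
$P = -301$
$\left(- \frac{111}{466 \cdot \frac{1}{64}} + P\right)^{2} = \left(- \frac{111}{466 \cdot \frac{1}{64}} - 301\right)^{2} = \left(- \frac{111}{\frac{233}{32}} - 301\right)^{2} = \left(\left(-111\right) \frac{32}{233} - 301\right)^{2} = \left(- \frac{3552}{233} - 301\right)^{2} = \left(- \frac{73685}{233}\right)^{2} = \frac{5429479225}{54289}$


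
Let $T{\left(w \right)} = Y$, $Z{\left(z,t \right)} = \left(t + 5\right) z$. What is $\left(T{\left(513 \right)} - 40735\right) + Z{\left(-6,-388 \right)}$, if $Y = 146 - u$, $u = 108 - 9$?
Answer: $-38390$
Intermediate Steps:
$Z{\left(z,t \right)} = z \left(5 + t\right)$ ($Z{\left(z,t \right)} = \left(5 + t\right) z = z \left(5 + t\right)$)
$u = 99$
$Y = 47$ ($Y = 146 - 99 = 47$)
$T{\left(w \right)} = 47$
$\left(T{\left(513 \right)} - 40735\right) + Z{\left(-6,-388 \right)} = \left(47 - 40735\right) - 6 \left(5 - 388\right) = -40688 - -2298 = -40688 + 2298 = -38390$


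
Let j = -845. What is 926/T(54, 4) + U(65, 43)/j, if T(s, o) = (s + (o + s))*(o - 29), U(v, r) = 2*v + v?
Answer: -10219/18200 ≈ -0.56148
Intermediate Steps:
U(v, r) = 3*v
T(s, o) = (-29 + o)*(o + 2*s) (T(s, o) = (o + 2*s)*(-29 + o) = (-29 + o)*(o + 2*s))
926/T(54, 4) + U(65, 43)/j = 926/(4² - 58*54 - 29*4 + 2*4*54) + (3*65)/(-845) = 926/(16 - 3132 - 116 + 432) + 195*(-1/845) = 926/(-2800) - 3/13 = 926*(-1/2800) - 3/13 = -463/1400 - 3/13 = -10219/18200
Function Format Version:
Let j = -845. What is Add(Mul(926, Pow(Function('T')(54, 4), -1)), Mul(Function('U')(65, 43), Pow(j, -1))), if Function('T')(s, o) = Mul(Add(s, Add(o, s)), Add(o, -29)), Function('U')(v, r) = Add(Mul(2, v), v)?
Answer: Rational(-10219, 18200) ≈ -0.56148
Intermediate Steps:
Function('U')(v, r) = Mul(3, v)
Function('T')(s, o) = Mul(Add(-29, o), Add(o, Mul(2, s))) (Function('T')(s, o) = Mul(Add(o, Mul(2, s)), Add(-29, o)) = Mul(Add(-29, o), Add(o, Mul(2, s))))
Add(Mul(926, Pow(Function('T')(54, 4), -1)), Mul(Function('U')(65, 43), Pow(j, -1))) = Add(Mul(926, Pow(Add(Pow(4, 2), Mul(-58, 54), Mul(-29, 4), Mul(2, 4, 54)), -1)), Mul(Mul(3, 65), Pow(-845, -1))) = Add(Mul(926, Pow(Add(16, -3132, -116, 432), -1)), Mul(195, Rational(-1, 845))) = Add(Mul(926, Pow(-2800, -1)), Rational(-3, 13)) = Add(Mul(926, Rational(-1, 2800)), Rational(-3, 13)) = Add(Rational(-463, 1400), Rational(-3, 13)) = Rational(-10219, 18200)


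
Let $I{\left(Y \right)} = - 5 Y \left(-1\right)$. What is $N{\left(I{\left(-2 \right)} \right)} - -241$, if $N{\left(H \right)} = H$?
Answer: $231$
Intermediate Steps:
$I{\left(Y \right)} = 5 Y$
$N{\left(I{\left(-2 \right)} \right)} - -241 = 5 \left(-2\right) - -241 = -10 + 241 = 231$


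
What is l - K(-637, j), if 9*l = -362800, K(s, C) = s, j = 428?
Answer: -357067/9 ≈ -39674.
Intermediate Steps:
l = -362800/9 (l = (⅑)*(-362800) = -362800/9 ≈ -40311.)
l - K(-637, j) = -362800/9 - 1*(-637) = -362800/9 + 637 = -357067/9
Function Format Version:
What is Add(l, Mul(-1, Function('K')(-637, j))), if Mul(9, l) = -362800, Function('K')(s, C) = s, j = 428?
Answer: Rational(-357067, 9) ≈ -39674.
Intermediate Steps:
l = Rational(-362800, 9) (l = Mul(Rational(1, 9), -362800) = Rational(-362800, 9) ≈ -40311.)
Add(l, Mul(-1, Function('K')(-637, j))) = Add(Rational(-362800, 9), Mul(-1, -637)) = Add(Rational(-362800, 9), 637) = Rational(-357067, 9)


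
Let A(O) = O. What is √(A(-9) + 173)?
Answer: 2*√41 ≈ 12.806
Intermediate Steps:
√(A(-9) + 173) = √(-9 + 173) = √164 = 2*√41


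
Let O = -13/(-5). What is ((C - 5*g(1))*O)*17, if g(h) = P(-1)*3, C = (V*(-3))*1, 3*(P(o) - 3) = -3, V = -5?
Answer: -663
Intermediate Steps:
P(o) = 2 (P(o) = 3 + (1/3)*(-3) = 3 - 1 = 2)
C = 15 (C = -5*(-3)*1 = 15*1 = 15)
g(h) = 6 (g(h) = 2*3 = 6)
O = 13/5 (O = -13*(-1/5) = 13/5 ≈ 2.6000)
((C - 5*g(1))*O)*17 = ((15 - 5*6)*(13/5))*17 = ((15 - 30)*(13/5))*17 = -15*13/5*17 = -39*17 = -663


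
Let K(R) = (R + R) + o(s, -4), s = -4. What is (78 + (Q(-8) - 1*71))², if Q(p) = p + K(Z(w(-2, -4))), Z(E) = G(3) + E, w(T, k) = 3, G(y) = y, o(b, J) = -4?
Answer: 49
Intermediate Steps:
Z(E) = 3 + E
K(R) = -4 + 2*R (K(R) = (R + R) - 4 = 2*R - 4 = -4 + 2*R)
Q(p) = 8 + p (Q(p) = p + (-4 + 2*(3 + 3)) = p + (-4 + 2*6) = p + (-4 + 12) = p + 8 = 8 + p)
(78 + (Q(-8) - 1*71))² = (78 + ((8 - 8) - 1*71))² = (78 + (0 - 71))² = (78 - 71)² = 7² = 49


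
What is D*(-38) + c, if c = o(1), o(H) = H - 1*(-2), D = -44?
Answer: 1675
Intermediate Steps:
o(H) = 2 + H (o(H) = H + 2 = 2 + H)
c = 3 (c = 2 + 1 = 3)
D*(-38) + c = -44*(-38) + 3 = 1672 + 3 = 1675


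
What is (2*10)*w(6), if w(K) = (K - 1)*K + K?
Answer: 720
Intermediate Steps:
w(K) = K + K*(-1 + K) (w(K) = (-1 + K)*K + K = K*(-1 + K) + K = K + K*(-1 + K))
(2*10)*w(6) = (2*10)*6² = 20*36 = 720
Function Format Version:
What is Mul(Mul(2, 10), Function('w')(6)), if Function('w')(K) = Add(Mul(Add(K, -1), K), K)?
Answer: 720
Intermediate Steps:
Function('w')(K) = Add(K, Mul(K, Add(-1, K))) (Function('w')(K) = Add(Mul(Add(-1, K), K), K) = Add(Mul(K, Add(-1, K)), K) = Add(K, Mul(K, Add(-1, K))))
Mul(Mul(2, 10), Function('w')(6)) = Mul(Mul(2, 10), Pow(6, 2)) = Mul(20, 36) = 720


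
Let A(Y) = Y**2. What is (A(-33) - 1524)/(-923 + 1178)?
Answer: -29/17 ≈ -1.7059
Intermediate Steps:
(A(-33) - 1524)/(-923 + 1178) = ((-33)**2 - 1524)/(-923 + 1178) = (1089 - 1524)/255 = -435*1/255 = -29/17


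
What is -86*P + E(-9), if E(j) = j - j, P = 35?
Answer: -3010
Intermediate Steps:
E(j) = 0
-86*P + E(-9) = -86*35 + 0 = -3010 + 0 = -3010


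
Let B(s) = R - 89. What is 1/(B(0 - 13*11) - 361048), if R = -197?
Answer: -1/361334 ≈ -2.7675e-6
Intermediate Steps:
B(s) = -286 (B(s) = -197 - 89 = -286)
1/(B(0 - 13*11) - 361048) = 1/(-286 - 361048) = 1/(-361334) = -1/361334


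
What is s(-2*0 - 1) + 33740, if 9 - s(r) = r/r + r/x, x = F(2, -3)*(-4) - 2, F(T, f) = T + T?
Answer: 607463/18 ≈ 33748.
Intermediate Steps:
F(T, f) = 2*T
x = -18 (x = (2*2)*(-4) - 2 = 4*(-4) - 2 = -16 - 2 = -18)
s(r) = 8 + r/18 (s(r) = 9 - (r/r + r/(-18)) = 9 - (1 + r*(-1/18)) = 9 - (1 - r/18) = 9 + (-1 + r/18) = 8 + r/18)
s(-2*0 - 1) + 33740 = (8 + (-2*0 - 1)/18) + 33740 = (8 + (0 - 1)/18) + 33740 = (8 + (1/18)*(-1)) + 33740 = (8 - 1/18) + 33740 = 143/18 + 33740 = 607463/18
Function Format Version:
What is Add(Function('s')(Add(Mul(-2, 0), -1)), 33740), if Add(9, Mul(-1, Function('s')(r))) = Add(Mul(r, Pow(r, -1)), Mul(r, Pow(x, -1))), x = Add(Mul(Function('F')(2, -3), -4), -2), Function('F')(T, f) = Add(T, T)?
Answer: Rational(607463, 18) ≈ 33748.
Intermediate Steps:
Function('F')(T, f) = Mul(2, T)
x = -18 (x = Add(Mul(Mul(2, 2), -4), -2) = Add(Mul(4, -4), -2) = Add(-16, -2) = -18)
Function('s')(r) = Add(8, Mul(Rational(1, 18), r)) (Function('s')(r) = Add(9, Mul(-1, Add(Mul(r, Pow(r, -1)), Mul(r, Pow(-18, -1))))) = Add(9, Mul(-1, Add(1, Mul(r, Rational(-1, 18))))) = Add(9, Mul(-1, Add(1, Mul(Rational(-1, 18), r)))) = Add(9, Add(-1, Mul(Rational(1, 18), r))) = Add(8, Mul(Rational(1, 18), r)))
Add(Function('s')(Add(Mul(-2, 0), -1)), 33740) = Add(Add(8, Mul(Rational(1, 18), Add(Mul(-2, 0), -1))), 33740) = Add(Add(8, Mul(Rational(1, 18), Add(0, -1))), 33740) = Add(Add(8, Mul(Rational(1, 18), -1)), 33740) = Add(Add(8, Rational(-1, 18)), 33740) = Add(Rational(143, 18), 33740) = Rational(607463, 18)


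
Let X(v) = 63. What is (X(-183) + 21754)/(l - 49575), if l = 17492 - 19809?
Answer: -21817/51892 ≈ -0.42043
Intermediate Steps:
l = -2317
(X(-183) + 21754)/(l - 49575) = (63 + 21754)/(-2317 - 49575) = 21817/(-51892) = 21817*(-1/51892) = -21817/51892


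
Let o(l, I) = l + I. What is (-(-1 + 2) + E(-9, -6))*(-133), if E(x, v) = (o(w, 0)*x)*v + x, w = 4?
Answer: -27398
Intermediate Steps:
o(l, I) = I + l
E(x, v) = x + 4*v*x (E(x, v) = ((0 + 4)*x)*v + x = (4*x)*v + x = 4*v*x + x = x + 4*v*x)
(-(-1 + 2) + E(-9, -6))*(-133) = (-(-1 + 2) - 9*(1 + 4*(-6)))*(-133) = (-1*1 - 9*(1 - 24))*(-133) = (-1 - 9*(-23))*(-133) = (-1 + 207)*(-133) = 206*(-133) = -27398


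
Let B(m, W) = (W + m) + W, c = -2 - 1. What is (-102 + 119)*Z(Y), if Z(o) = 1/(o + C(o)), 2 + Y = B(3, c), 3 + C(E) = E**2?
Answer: 1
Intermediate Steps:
c = -3
B(m, W) = m + 2*W
C(E) = -3 + E**2
Y = -5 (Y = -2 + (3 + 2*(-3)) = -2 + (3 - 6) = -2 - 3 = -5)
Z(o) = 1/(-3 + o + o**2) (Z(o) = 1/(o + (-3 + o**2)) = 1/(-3 + o + o**2))
(-102 + 119)*Z(Y) = (-102 + 119)/(-3 - 5 + (-5)**2) = 17/(-3 - 5 + 25) = 17/17 = 17*(1/17) = 1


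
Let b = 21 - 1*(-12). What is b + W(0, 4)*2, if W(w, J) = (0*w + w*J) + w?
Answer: 33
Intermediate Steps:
b = 33 (b = 21 + 12 = 33)
W(w, J) = w + J*w (W(w, J) = (0 + J*w) + w = J*w + w = w + J*w)
b + W(0, 4)*2 = 33 + (0*(1 + 4))*2 = 33 + (0*5)*2 = 33 + 0*2 = 33 + 0 = 33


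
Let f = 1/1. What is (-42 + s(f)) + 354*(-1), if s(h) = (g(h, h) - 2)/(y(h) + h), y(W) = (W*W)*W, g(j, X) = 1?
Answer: -793/2 ≈ -396.50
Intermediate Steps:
y(W) = W**3 (y(W) = W**2*W = W**3)
f = 1
s(h) = -1/(h + h**3) (s(h) = (1 - 2)/(h**3 + h) = -1/(h + h**3))
(-42 + s(f)) + 354*(-1) = (-42 - 1/(1 + 1**3)) + 354*(-1) = (-42 - 1/(1 + 1)) - 354 = (-42 - 1/2) - 354 = -85/2 - 354 = -793/2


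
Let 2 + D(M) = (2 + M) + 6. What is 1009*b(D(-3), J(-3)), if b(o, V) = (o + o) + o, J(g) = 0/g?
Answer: 9081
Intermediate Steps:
D(M) = 6 + M (D(M) = -2 + ((2 + M) + 6) = -2 + (8 + M) = 6 + M)
J(g) = 0
b(o, V) = 3*o (b(o, V) = 2*o + o = 3*o)
1009*b(D(-3), J(-3)) = 1009*(3*(6 - 3)) = 1009*(3*3) = 1009*9 = 9081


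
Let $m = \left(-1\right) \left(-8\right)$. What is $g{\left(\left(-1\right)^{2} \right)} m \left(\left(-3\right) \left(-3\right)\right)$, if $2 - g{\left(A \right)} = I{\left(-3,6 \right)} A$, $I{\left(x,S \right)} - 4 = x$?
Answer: $72$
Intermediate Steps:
$I{\left(x,S \right)} = 4 + x$
$m = 8$
$g{\left(A \right)} = 2 - A$ ($g{\left(A \right)} = 2 - \left(4 - 3\right) A = 2 - 1 A = 2 - A$)
$g{\left(\left(-1\right)^{2} \right)} m \left(\left(-3\right) \left(-3\right)\right) = \left(2 - \left(-1\right)^{2}\right) 8 \left(\left(-3\right) \left(-3\right)\right) = \left(2 - 1\right) 8 \cdot 9 = 1 \cdot 8 \cdot 9 = 8 \cdot 9 = 72$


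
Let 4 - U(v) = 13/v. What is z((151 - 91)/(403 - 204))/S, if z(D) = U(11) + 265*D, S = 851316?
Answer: 181069/1863530724 ≈ 9.7164e-5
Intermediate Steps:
U(v) = 4 - 13/v
z(D) = 31/11 + 265*D (z(D) = (4 - 13/11) + 265*D = 31/11 + 265*D)
z((151 - 91)/(403 - 204))/S = (31/11 + 265*((151 - 91)/(403 - 204)))/851316 = (31/11 + 265*(60/199))*(1/851316) = (31/11 + 15900/199)*(1/851316) = (181069/2189)*(1/851316) = 181069/1863530724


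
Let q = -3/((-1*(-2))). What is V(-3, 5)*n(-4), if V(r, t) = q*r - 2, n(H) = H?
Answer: -10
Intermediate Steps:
q = -3/2 ≈ -1.5000
V(r, t) = -2 - 3*r/2 (V(r, t) = -3*r/2 - 2 = -2 - 3*r/2)
V(-3, 5)*n(-4) = (-2 - 3/2*(-3))*(-4) = (-2 + 9/2)*(-4) = (5/2)*(-4) = -10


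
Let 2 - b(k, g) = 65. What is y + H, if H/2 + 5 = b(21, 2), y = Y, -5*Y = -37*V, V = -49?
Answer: -2493/5 ≈ -498.60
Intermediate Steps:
b(k, g) = -63 (b(k, g) = 2 - 1*65 = 2 - 65 = -63)
Y = -1813/5 (Y = -(-37)*(-49)/5 = -⅕*1813 = -1813/5 ≈ -362.60)
y = -1813/5 ≈ -362.60
H = -136 (H = -10 + 2*(-63) = -10 - 126 = -136)
y + H = -1813/5 - 136 = -2493/5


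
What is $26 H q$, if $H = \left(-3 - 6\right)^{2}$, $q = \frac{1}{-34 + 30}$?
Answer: $- \frac{1053}{2} \approx -526.5$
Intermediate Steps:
$q = - \frac{1}{4}$ ($q = \frac{1}{-4} = - \frac{1}{4} \approx -0.25$)
$H = 81$ ($H = \left(-3 - 6\right)^{2} = \left(-9\right)^{2} = 81$)
$26 H q = 26 \cdot 81 \left(- \frac{1}{4}\right) = 2106 \left(- \frac{1}{4}\right) = - \frac{1053}{2}$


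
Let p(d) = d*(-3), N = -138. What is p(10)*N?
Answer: 4140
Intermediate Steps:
p(d) = -3*d
p(10)*N = -3*10*(-138) = -30*(-138) = 4140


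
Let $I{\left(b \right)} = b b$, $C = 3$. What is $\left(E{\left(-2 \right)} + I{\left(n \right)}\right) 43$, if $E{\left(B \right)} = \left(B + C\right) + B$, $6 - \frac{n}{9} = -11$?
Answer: $1006544$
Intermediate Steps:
$n = 153$ ($n = 54 - -99 = 54 + 99 = 153$)
$I{\left(b \right)} = b^{2}$
$E{\left(B \right)} = 3 + 2 B$ ($E{\left(B \right)} = \left(B + 3\right) + B = \left(3 + B\right) + B = 3 + 2 B$)
$\left(E{\left(-2 \right)} + I{\left(n \right)}\right) 43 = \left(\left(3 + 2 \left(-2\right)\right) + 153^{2}\right) 43 = \left(\left(3 - 4\right) + 23409\right) 43 = \left(-1 + 23409\right) 43 = 23408 \cdot 43 = 1006544$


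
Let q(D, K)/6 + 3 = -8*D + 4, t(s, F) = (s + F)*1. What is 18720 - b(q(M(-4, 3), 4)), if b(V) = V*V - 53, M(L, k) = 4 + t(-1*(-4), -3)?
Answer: -35983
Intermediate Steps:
t(s, F) = F + s (t(s, F) = (F + s)*1 = F + s)
M(L, k) = 5 (M(L, k) = 4 + (-3 - 1*(-4)) = 4 + (-3 + 4) = 4 + 1 = 5)
q(D, K) = 6 - 48*D (q(D, K) = -18 + 6*(-8*D + 4) = -18 + 6*(4 - 8*D) = -18 + (24 - 48*D) = 6 - 48*D)
b(V) = -53 + V² (b(V) = V² - 53 = -53 + V²)
18720 - b(q(M(-4, 3), 4)) = 18720 - (-53 + (6 - 48*5)²) = 18720 - (-53 + (6 - 240)²) = 18720 - (-53 + (-234)²) = 18720 - (-53 + 54756) = 18720 - 1*54703 = 18720 - 54703 = -35983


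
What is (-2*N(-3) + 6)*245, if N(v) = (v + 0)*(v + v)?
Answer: -7350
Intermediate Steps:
N(v) = 2*v² (N(v) = v*(2*v) = 2*v²)
(-2*N(-3) + 6)*245 = (-4*(-3)² + 6)*245 = (-4*9 + 6)*245 = (-2*18 + 6)*245 = (-36 + 6)*245 = -30*245 = -7350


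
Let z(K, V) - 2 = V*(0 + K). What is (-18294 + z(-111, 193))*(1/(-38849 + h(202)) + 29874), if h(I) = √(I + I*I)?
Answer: -358117733678268083/301840759 + 7943*√41006/301840759 ≈ -1.1864e+9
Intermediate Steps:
z(K, V) = 2 + K*V (z(K, V) = 2 + V*(0 + K) = 2 + V*K = 2 + K*V)
h(I) = √(I + I²)
(-18294 + z(-111, 193))*(1/(-38849 + h(202)) + 29874) = (-18294 + (2 - 111*193))*(1/(-38849 + √(202*(1 + 202))) + 29874) = (-18294 + (2 - 21423))*(1/(-38849 + √(202*203)) + 29874) = (-18294 - 21421)*(1/(-38849 + √41006) + 29874) = -39715*(29874 + 1/(-38849 + √41006)) = -1186445910 - 39715/(-38849 + √41006)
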